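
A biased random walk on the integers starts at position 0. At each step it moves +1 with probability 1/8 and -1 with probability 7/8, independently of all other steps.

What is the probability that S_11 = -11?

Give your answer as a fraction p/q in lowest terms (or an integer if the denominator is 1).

To reach position -11 after 11 steps: need 0 steps of +1 and 11 steps of -1.
Number of such sequences: C(11,0) = 1
Each has probability (1/8)^0 · (7/8)^11 = 1977326743/8589934592
P = 1 · 1977326743/8589934592 = 1977326743/8589934592

Answer: 1977326743/8589934592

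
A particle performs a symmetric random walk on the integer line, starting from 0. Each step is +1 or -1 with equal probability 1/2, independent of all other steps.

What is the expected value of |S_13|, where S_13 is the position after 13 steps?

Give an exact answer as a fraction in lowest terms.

Answer: 3003/1024

Derivation:
S_13 takes values m ≡ 1 (mod 2) with |m| ≤ 13; P(S_13=m) = C(13,(13+m)/2)/2^13.
Total paths: 2^13 = 8192
Distribution: P(S=-13)=1/8192, P(S=-11)=13/8192, P(S=-9)=78/8192, P(S=-7)=286/8192, P(S=-5)=715/8192, P(S=-3)=1287/8192, P(S=-1)=1716/8192, P(S=1)=1716/8192, P(S=3)=1287/8192, P(S=5)=715/8192, P(S=7)=286/8192, P(S=9)=78/8192, P(S=11)=13/8192, P(S=13)=1/8192
E[|S_13|] = Σ_m |m|·P(S_13=m) = 24024/8192 = 3003/1024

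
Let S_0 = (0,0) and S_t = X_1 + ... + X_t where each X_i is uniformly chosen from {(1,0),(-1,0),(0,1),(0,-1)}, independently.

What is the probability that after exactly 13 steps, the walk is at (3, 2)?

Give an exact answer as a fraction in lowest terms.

Let h be the number of horizontal steps (so 13-h are vertical). To end at (3,2) need (h+3)/2 right-steps and ((13-h)+2)/2 up-steps.
Sum over h with 3 ≤ h ≤ 11, h ≡ 1 (mod 2), 13-h ≡ 0 (mod 2):
h=3: C(13,3)·C(3,3)·C(10,6) = 286·1·210 = 60060
h=5: C(13,5)·C(5,4)·C(8,5) = 1287·5·56 = 360360
h=7: C(13,7)·C(7,5)·C(6,4) = 1716·21·15 = 540540
h=9: C(13,9)·C(9,6)·C(4,3) = 715·84·4 = 240240
h=11: C(13,11)·C(11,7)·C(2,2) = 78·330·1 = 25740
Total favorable: 1226940
Total paths: 4^13 = 67108864
P = 1226940/67108864 = 306735/16777216

Answer: 306735/16777216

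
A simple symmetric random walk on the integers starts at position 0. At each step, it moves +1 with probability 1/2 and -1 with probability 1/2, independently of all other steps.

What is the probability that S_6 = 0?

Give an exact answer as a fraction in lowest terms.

Answer: 5/16

Derivation:
To reach position 0 after 6 steps: need 3 steps of +1 and 3 of -1.
Favorable paths: C(6,3) = 20
Total paths: 2^6 = 64
P = 20/64 = 5/16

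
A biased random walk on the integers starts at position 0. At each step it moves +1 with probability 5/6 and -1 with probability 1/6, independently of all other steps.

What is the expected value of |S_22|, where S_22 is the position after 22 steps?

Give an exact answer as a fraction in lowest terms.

Answer: 120655401604874917/8226356490141696

Derivation:
S_22 takes values m ≡ 0 (mod 2) with |m| ≤ 22; P(S_22=m) = C(22,(22+m)/2) · (5/6)^((22+m)/2) · (1/6)^((22-m)/2).
Distribution: P(S=-22)=1/131621703842267136, P(S=-20)=55/65810851921133568, P(S=-18)=1925/43873901280755712, P(S=-16)=48125/32905425960566784, P(S=-14)=4571875/131621703842267136, P(S=-12)=4571875/7312316880125952, P(S=-10)=388609375/43873901280755712, P(S=-8)=277578125/2742118830047232, P(S=-6)=6939453125/7312316880125952, P(S=-4)=242880859375/32905425960566784, P(S=-2)=3157451171875/65810851921133568, P(S=0)=1435205078125/5484237660094464, P(S=2)=78936279296875/65810851921133568, P(S=4)=151800537109375/32905425960566784, P(S=6)=108428955078125/7312316880125952, P(S=8)=108428955078125/2742118830047232, P(S=10)=3795013427734375/43873901280755712, P(S=12)=1116180419921875/7312316880125952, P(S=14)=27904510498046875/131621703842267136, P(S=16)=7343292236328125/32905425960566784, P(S=18)=7343292236328125/43873901280755712, P(S=20)=5245208740234375/65810851921133568, P(S=22)=2384185791015625/131621703842267136
E[|S_22|] = Σ_m |m|·P(S_22=m) = 120655401604874917/8226356490141696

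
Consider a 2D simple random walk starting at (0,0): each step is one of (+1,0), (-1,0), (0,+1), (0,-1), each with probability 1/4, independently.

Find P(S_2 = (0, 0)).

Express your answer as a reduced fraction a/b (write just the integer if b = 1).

Answer: 1/4

Derivation:
Let h be the number of horizontal steps (so 2-h are vertical). To end at (0,0) need (h+0)/2 right-steps and ((2-h)+0)/2 up-steps.
Sum over h with 0 ≤ h ≤ 2, h ≡ 0 (mod 2), 2-h ≡ 0 (mod 2):
h=0: C(2,0)·C(0,0)·C(2,1) = 1·1·2 = 2
h=2: C(2,2)·C(2,1)·C(0,0) = 1·2·1 = 2
Total favorable: 4
Total paths: 4^2 = 16
P = 4/16 = 1/4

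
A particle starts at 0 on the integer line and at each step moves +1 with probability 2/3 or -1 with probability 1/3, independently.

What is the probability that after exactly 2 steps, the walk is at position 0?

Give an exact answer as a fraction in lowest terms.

Answer: 4/9

Derivation:
To be at 0 after 2 steps: need exactly 1 step of +1 and 1 of -1.
Number of such sequences: C(2,1) = 2
Each has probability (2/3)^1 · (1/3)^1 = 2/9
P = 2 · 2/9 = 4/9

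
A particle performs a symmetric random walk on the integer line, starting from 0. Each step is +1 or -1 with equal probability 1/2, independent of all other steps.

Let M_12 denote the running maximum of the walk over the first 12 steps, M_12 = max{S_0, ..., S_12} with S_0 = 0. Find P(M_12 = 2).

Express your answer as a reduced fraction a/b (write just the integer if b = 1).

Answer: 99/512

Derivation:
Let M_12 = max(S_0,...,S_12). Use the reflection principle: for j ≥ 1, #{paths with M_12 ≥ j} = #{S_12 ≥ j} + #{S_12 ≥ j+1}.
By reflection, #{M_12 ≥ 2} = #{S_12 ≥ 2} + #{S_12 ≥ 3} = 1586 + 794 = 2380.
#{M_12 ≥ 3} = #{S_12 ≥ 3} + #{S_12 ≥ 4} = 794 + 794 = 1588.
#{M_12 = 2} = 2380 - 1588 = 792.
P(M_12 = 2) = 792/4096 = 99/512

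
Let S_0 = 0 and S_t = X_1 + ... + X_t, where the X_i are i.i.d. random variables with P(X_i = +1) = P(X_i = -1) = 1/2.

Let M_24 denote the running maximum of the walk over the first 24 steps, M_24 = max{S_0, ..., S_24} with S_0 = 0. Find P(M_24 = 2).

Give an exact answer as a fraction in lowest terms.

Let M_24 = max(S_0,...,S_24). Use the reflection principle: for j ≥ 1, #{paths with M_24 ≥ j} = #{S_24 ≥ j} + #{S_24 ≥ j+1}.
By reflection, #{M_24 ≥ 2} = #{S_24 ≥ 2} + #{S_24 ≥ 3} = 7036530 + 4540386 = 11576916.
#{M_24 ≥ 3} = #{S_24 ≥ 3} + #{S_24 ≥ 4} = 4540386 + 4540386 = 9080772.
#{M_24 = 2} = 11576916 - 9080772 = 2496144.
P(M_24 = 2) = 2496144/16777216 = 156009/1048576

Answer: 156009/1048576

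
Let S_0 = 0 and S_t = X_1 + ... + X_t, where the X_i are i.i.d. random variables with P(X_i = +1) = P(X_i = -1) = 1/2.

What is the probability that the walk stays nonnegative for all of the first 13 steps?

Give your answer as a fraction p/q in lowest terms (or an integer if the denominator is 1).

Answer: 429/2048

Derivation:
Let f(t,s) = #length-t paths at position s with S_1..S_t all ≥ 0.
f(t,s) = f(t-1,s-1) + f(t-1,s+1) for s ≥ 0; f(t,s) = 0 for s < 0.
t=0: f(0,0)=1
t=1: f(1,1)=1
t=2: f(2,0)=1 f(2,2)=1
t=3: f(3,1)=2 f(3,3)=1
t=4: f(4,0)=2 f(4,2)=3 f(4,4)=1
t=5: f(5,1)=5 f(5,3)=4 f(5,5)=1
t=6: f(6,0)=5 f(6,2)=9 f(6,4)=5 f(6,6)=1
t=7: f(7,1)=14 f(7,3)=14 f(7,5)=6 f(7,7)=1
t=8: f(8,0)=14 f(8,2)=28 f(8,4)=20 f(8,6)=7 f(8,8)=1
t=9: f(9,1)=42 f(9,3)=48 f(9,5)=27 f(9,7)=8 f(9,9)=1
t=10: f(10,0)=42 f(10,2)=90 f(10,4)=75 f(10,6)=35 f(10,8)=9 f(10,10)=1
t=11: f(11,1)=132 f(11,3)=165 f(11,5)=110 f(11,7)=44 f(11,9)=10 f(11,11)=1
t=12: f(12,0)=132 f(12,2)=297 f(12,4)=275 f(12,6)=154 f(12,8)=54 f(12,10)=11 f(12,12)=1
t=13: f(13,1)=429 f(13,3)=572 f(13,5)=429 f(13,7)=208 f(13,9)=65 f(13,11)=12 f(13,13)=1
Σ_s f(13,s) = 1716
P = 1716/8192 = 429/2048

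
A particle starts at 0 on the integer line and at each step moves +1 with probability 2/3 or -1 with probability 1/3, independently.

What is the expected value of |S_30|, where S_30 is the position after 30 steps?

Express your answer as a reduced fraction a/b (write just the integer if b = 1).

S_30 takes values m ≡ 0 (mod 2) with |m| ≤ 30; P(S_30=m) = C(30,(30+m)/2) · (2/3)^((30+m)/2) · (1/3)^((30-m)/2).
Distribution: P(S=-30)=1/205891132094649, P(S=-28)=20/68630377364883, P(S=-26)=580/68630377364883, P(S=-24)=32480/205891132094649, P(S=-22)=16240/7625597484987, P(S=-20)=168896/7625597484987, P(S=-18)=4222400/22876792454961, P(S=-16)=9651200/7625597484987, P(S=-14)=55494400/7625597484987, P(S=-12)=2441753600/68630377364883, P(S=-10)=3418455040/22876792454961, P(S=-8)=12430745600/22876792454961, P(S=-6)=118092083200/68630377364883, P(S=-4)=36336025600/7625597484987, P(S=-2)=88244633600/7625597484987, P(S=0)=564765655040/22876792454961, P(S=2)=352978534400/7625597484987, P(S=4)=581376409600/7625597484987, P(S=6)=7557893324800/68630377364883, P(S=8)=3182270873600/22876792454961, P(S=10)=3500497960960/22876792454961, P(S=12)=10001422745600/68630377364883, P(S=14)=909220249600/7625597484987, P(S=16)=632501043200/7625597484987, P(S=18)=1106876825600/22876792454961, P(S=20)=177100292096/7625597484987, P(S=22)=68115496960/7625597484987, P(S=24)=544923975680/205891132094649, P(S=26)=38923141120/68630377364883, P(S=28)=5368709120/68630377364883, P(S=30)=1073741824/205891132094649
E[|S_30|] = Σ_m |m|·P(S_30=m) = 8572735215010/847288609443

Answer: 8572735215010/847288609443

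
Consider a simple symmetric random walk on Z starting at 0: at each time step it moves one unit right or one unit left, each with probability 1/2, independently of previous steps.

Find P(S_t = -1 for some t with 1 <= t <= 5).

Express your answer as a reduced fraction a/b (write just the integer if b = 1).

Count via complement. Let g(t,s) = #length-t paths at position s with S_1..S_t all ≠ -1.
g(t,s) = g(t-1,s-1) + g(t-1,s+1) for s ≠ -1; g(t,-1) = 0.
t=0: g(0,0)=1
t=1: g(1,1)=1
t=2: g(2,0)=1 g(2,2)=1
t=3: g(3,1)=2 g(3,3)=1
t=4: g(4,0)=2 g(4,2)=3 g(4,4)=1
t=5: g(5,1)=5 g(5,3)=4 g(5,5)=1
Paths never hitting -1: Σ_s g(5,s) = 10
Paths hitting -1: 2^5 - 10 = 22
P = 22/32 = 11/16

Answer: 11/16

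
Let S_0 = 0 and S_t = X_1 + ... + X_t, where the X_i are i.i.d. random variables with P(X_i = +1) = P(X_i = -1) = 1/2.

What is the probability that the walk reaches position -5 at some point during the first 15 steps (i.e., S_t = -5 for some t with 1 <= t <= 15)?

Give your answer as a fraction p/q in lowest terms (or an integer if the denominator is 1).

Count via complement. Let g(t,s) = #length-t paths at position s with S_1..S_t all ≠ -5.
g(t,s) = g(t-1,s-1) + g(t-1,s+1) for s ≠ -5; g(t,-5) = 0.
t=0: g(0,0)=1
t=1: g(1,-1)=1 g(1,1)=1
t=2: g(2,-2)=1 g(2,0)=2 g(2,2)=1
t=3: g(3,-3)=1 g(3,-1)=3 g(3,1)=3 g(3,3)=1
t=4: g(4,-4)=1 g(4,-2)=4 g(4,0)=6 g(4,2)=4 g(4,4)=1
t=5: g(5,-3)=5 g(5,-1)=10 g(5,1)=10 g(5,3)=5 g(5,5)=1
t=6: g(6,-4)=5 g(6,-2)=15 g(6,0)=20 g(6,2)=15 g(6,4)=6 g(6,6)=1
t=7: g(7,-3)=20 g(7,-1)=35 g(7,1)=35 g(7,3)=21 g(7,5)=7 g(7,7)=1
t=8: g(8,-4)=20 g(8,-2)=55 g(8,0)=70 g(8,2)=56 g(8,4)=28 g(8,6)=8 g(8,8)=1
t=9: g(9,-3)=75 g(9,-1)=125 g(9,1)=126 g(9,3)=84 g(9,5)=36 g(9,7)=9 g(9,9)=1
t=10: g(10,-4)=75 g(10,-2)=200 g(10,0)=251 g(10,2)=210 g(10,4)=120 g(10,6)=45 g(10,8)=10 g(10,10)=1
t=11: g(11,-3)=275 g(11,-1)=451 g(11,1)=461 g(11,3)=330 g(11,5)=165 g(11,7)=55 g(11,9)=11 g(11,11)=1
t=12: g(12,-4)=275 g(12,-2)=726 g(12,0)=912 g(12,2)=791 g(12,4)=495 g(12,6)=220 g(12,8)=66 g(12,10)=12 g(12,12)=1
t=13: g(13,-3)=1001 g(13,-1)=1638 g(13,1)=1703 g(13,3)=1286 g(13,5)=715 g(13,7)=286 g(13,9)=78 g(13,11)=13 g(13,13)=1
t=14: g(14,-4)=1001 g(14,-2)=2639 g(14,0)=3341 g(14,2)=2989 g(14,4)=2001 g(14,6)=1001 g(14,8)=364 g(14,10)=91 g(14,12)=14 g(14,14)=1
t=15: g(15,-3)=3640 g(15,-1)=5980 g(15,1)=6330 g(15,3)=4990 g(15,5)=3002 g(15,7)=1365 g(15,9)=455 g(15,11)=105 g(15,13)=15 g(15,15)=1
Paths never hitting -5: Σ_s g(15,s) = 25883
Paths hitting -5: 2^15 - 25883 = 6885
P = 6885/32768 = 6885/32768

Answer: 6885/32768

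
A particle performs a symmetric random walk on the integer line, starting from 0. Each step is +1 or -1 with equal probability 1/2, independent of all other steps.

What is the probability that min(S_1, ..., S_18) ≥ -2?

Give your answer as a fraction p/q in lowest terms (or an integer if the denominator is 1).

Answer: 17017/32768

Derivation:
Let f(t,s) = #length-t paths at position s with S_1..S_t all ≥ -2.
f(t,s) = f(t-1,s-1) + f(t-1,s+1) for s ≥ -2; f(t,s) = 0 for s < -2.
t=0: f(0,0)=1
t=1: f(1,-1)=1 f(1,1)=1
t=2: f(2,-2)=1 f(2,0)=2 f(2,2)=1
t=3: f(3,-1)=3 f(3,1)=3 f(3,3)=1
t=4: f(4,-2)=3 f(4,0)=6 f(4,2)=4 f(4,4)=1
t=5: f(5,-1)=9 f(5,1)=10 f(5,3)=5 f(5,5)=1
t=6: f(6,-2)=9 f(6,0)=19 f(6,2)=15 f(6,4)=6 f(6,6)=1
t=7: f(7,-1)=28 f(7,1)=34 f(7,3)=21 f(7,5)=7 f(7,7)=1
t=8: f(8,-2)=28 f(8,0)=62 f(8,2)=55 f(8,4)=28 f(8,6)=8 f(8,8)=1
t=9: f(9,-1)=90 f(9,1)=117 f(9,3)=83 f(9,5)=36 f(9,7)=9 f(9,9)=1
t=10: f(10,-2)=90 f(10,0)=207 f(10,2)=200 f(10,4)=119 f(10,6)=45 f(10,8)=10 f(10,10)=1
t=11: f(11,-1)=297 f(11,1)=407 f(11,3)=319 f(11,5)=164 f(11,7)=55 f(11,9)=11 f(11,11)=1
t=12: f(12,-2)=297 f(12,0)=704 f(12,2)=726 f(12,4)=483 f(12,6)=219 f(12,8)=66 f(12,10)=12 f(12,12)=1
t=13: f(13,-1)=1001 f(13,1)=1430 f(13,3)=1209 f(13,5)=702 f(13,7)=285 f(13,9)=78 f(13,11)=13 f(13,13)=1
t=14: f(14,-2)=1001 f(14,0)=2431 f(14,2)=2639 f(14,4)=1911 f(14,6)=987 f(14,8)=363 f(14,10)=91 f(14,12)=14 f(14,14)=1
t=15: f(15,-1)=3432 f(15,1)=5070 f(15,3)=4550 f(15,5)=2898 f(15,7)=1350 f(15,9)=454 f(15,11)=105 f(15,13)=15 f(15,15)=1
t=16: f(16,-2)=3432 f(16,0)=8502 f(16,2)=9620 f(16,4)=7448 f(16,6)=4248 f(16,8)=1804 f(16,10)=559 f(16,12)=120 f(16,14)=16 f(16,16)=1
t=17: f(17,-1)=11934 f(17,1)=18122 f(17,3)=17068 f(17,5)=11696 f(17,7)=6052 f(17,9)=2363 f(17,11)=679 f(17,13)=136 f(17,15)=17 f(17,17)=1
t=18: f(18,-2)=11934 f(18,0)=30056 f(18,2)=35190 f(18,4)=28764 f(18,6)=17748 f(18,8)=8415 f(18,10)=3042 f(18,12)=815 f(18,14)=153 f(18,16)=18 f(18,18)=1
Σ_s f(18,s) = 136136
P = 136136/262144 = 17017/32768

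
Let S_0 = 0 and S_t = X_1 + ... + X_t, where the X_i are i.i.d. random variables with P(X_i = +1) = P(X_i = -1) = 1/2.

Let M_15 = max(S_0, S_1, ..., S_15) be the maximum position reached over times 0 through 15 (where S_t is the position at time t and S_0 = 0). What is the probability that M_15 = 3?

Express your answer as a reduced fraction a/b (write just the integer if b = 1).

Let M_15 = max(S_0,...,S_15). Use the reflection principle: for j ≥ 1, #{paths with M_15 ≥ j} = #{S_15 ≥ j} + #{S_15 ≥ j+1}.
By reflection, #{M_15 ≥ 3} = #{S_15 ≥ 3} + #{S_15 ≥ 4} = 9949 + 4944 = 14893.
#{M_15 ≥ 4} = #{S_15 ≥ 4} + #{S_15 ≥ 5} = 4944 + 4944 = 9888.
#{M_15 = 3} = 14893 - 9888 = 5005.
P(M_15 = 3) = 5005/32768 = 5005/32768

Answer: 5005/32768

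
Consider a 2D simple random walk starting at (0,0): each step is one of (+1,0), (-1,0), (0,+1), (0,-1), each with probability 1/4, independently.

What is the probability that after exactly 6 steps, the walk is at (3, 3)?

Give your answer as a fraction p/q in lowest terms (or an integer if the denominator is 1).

Let h be the number of horizontal steps (so 6-h are vertical). To end at (3,3) need (h+3)/2 right-steps and ((6-h)+3)/2 up-steps.
Sum over h with 3 ≤ h ≤ 3, h ≡ 1 (mod 2), 6-h ≡ 1 (mod 2):
h=3: C(6,3)·C(3,3)·C(3,3) = 20·1·1 = 20
Total favorable: 20
Total paths: 4^6 = 4096
P = 20/4096 = 5/1024

Answer: 5/1024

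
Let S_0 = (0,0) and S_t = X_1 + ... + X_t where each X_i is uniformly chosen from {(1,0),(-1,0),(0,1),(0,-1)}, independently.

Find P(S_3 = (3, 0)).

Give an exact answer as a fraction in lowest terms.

Let h be the number of horizontal steps (so 3-h are vertical). To end at (3,0) need (h+3)/2 right-steps and ((3-h)+0)/2 up-steps.
Sum over h with 3 ≤ h ≤ 3, h ≡ 1 (mod 2), 3-h ≡ 0 (mod 2):
h=3: C(3,3)·C(3,3)·C(0,0) = 1·1·1 = 1
Total favorable: 1
Total paths: 4^3 = 64
P = 1/64 = 1/64

Answer: 1/64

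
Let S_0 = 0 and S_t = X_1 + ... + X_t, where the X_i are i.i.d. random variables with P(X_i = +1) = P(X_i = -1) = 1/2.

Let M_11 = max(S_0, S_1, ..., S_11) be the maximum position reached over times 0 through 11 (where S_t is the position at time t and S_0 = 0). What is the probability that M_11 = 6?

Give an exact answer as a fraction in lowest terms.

Answer: 55/2048

Derivation:
Let M_11 = max(S_0,...,S_11). Use the reflection principle: for j ≥ 1, #{paths with M_11 ≥ j} = #{S_11 ≥ j} + #{S_11 ≥ j+1}.
By reflection, #{M_11 ≥ 6} = #{S_11 ≥ 6} + #{S_11 ≥ 7} = 67 + 67 = 134.
#{M_11 ≥ 7} = #{S_11 ≥ 7} + #{S_11 ≥ 8} = 67 + 12 = 79.
#{M_11 = 6} = 134 - 79 = 55.
P(M_11 = 6) = 55/2048 = 55/2048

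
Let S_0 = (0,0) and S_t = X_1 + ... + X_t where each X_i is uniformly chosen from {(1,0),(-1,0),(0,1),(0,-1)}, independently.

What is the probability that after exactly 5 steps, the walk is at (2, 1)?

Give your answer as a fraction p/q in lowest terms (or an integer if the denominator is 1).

Answer: 25/512

Derivation:
Let h be the number of horizontal steps (so 5-h are vertical). To end at (2,1) need (h+2)/2 right-steps and ((5-h)+1)/2 up-steps.
Sum over h with 2 ≤ h ≤ 4, h ≡ 0 (mod 2), 5-h ≡ 1 (mod 2):
h=2: C(5,2)·C(2,2)·C(3,2) = 10·1·3 = 30
h=4: C(5,4)·C(4,3)·C(1,1) = 5·4·1 = 20
Total favorable: 50
Total paths: 4^5 = 1024
P = 50/1024 = 25/512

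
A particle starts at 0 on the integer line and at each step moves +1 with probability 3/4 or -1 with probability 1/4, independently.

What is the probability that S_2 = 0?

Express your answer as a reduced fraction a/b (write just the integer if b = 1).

To be at 0 after 2 steps: need exactly 1 step of +1 and 1 of -1.
Number of such sequences: C(2,1) = 2
Each has probability (3/4)^1 · (1/4)^1 = 3/16
P = 2 · 3/16 = 3/8

Answer: 3/8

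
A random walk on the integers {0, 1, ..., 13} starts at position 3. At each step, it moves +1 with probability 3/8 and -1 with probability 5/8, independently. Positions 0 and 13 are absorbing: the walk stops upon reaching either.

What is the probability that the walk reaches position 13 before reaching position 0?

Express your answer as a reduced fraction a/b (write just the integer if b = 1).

Biased walk: p = 3/8, q = 5/8, r = q/p = 5/3
Gambler's ruin: P(hit 13 before 0 | start at 3) = (1 - r^a)/(1 - r^N)
r^3 = 125/27; r^13 = 1220703125/1594323
P = (1 - 125/27) / (1 - 1220703125/1594323) = -98/27 / -1219108802/1594323 = 2893401/609554401

Answer: 2893401/609554401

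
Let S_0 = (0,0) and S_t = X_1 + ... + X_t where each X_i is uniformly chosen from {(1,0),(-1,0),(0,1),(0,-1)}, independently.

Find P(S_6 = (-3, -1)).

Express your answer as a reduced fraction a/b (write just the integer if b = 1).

Answer: 45/2048

Derivation:
Let h be the number of horizontal steps (so 6-h are vertical). To end at (-3,-1) need (h-3)/2 right-steps and ((6-h)-1)/2 up-steps.
Sum over h with 3 ≤ h ≤ 5, h ≡ 1 (mod 2), 6-h ≡ 1 (mod 2):
h=3: C(6,3)·C(3,0)·C(3,1) = 20·1·3 = 60
h=5: C(6,5)·C(5,1)·C(1,0) = 6·5·1 = 30
Total favorable: 90
Total paths: 4^6 = 4096
P = 90/4096 = 45/2048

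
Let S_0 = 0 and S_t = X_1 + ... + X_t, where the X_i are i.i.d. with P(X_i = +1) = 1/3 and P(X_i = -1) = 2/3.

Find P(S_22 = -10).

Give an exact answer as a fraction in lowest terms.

To reach position -10 after 22 steps: need 6 steps of +1 and 16 steps of -1.
Number of such sequences: C(22,6) = 74613
Each has probability (1/3)^6 · (2/3)^16 = 65536/31381059609
P = 74613 · 65536/31381059609 = 1629945856/10460353203

Answer: 1629945856/10460353203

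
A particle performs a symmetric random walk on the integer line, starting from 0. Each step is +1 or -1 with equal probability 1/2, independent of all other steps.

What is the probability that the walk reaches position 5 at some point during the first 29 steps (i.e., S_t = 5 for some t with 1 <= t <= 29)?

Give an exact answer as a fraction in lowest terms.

Count via complement. Let g(t,s) = #length-t paths at position s with S_1..S_t all ≠ 5.
g(t,s) = g(t-1,s-1) + g(t-1,s+1) for s ≠ 5; g(t,5) = 0.
t=0: g(0,0)=1
t=1: g(1,-1)=1 g(1,1)=1
t=2: g(2,-2)=1 g(2,0)=2 g(2,2)=1
t=3: g(3,-3)=1 g(3,-1)=3 g(3,1)=3 g(3,3)=1
t=4: g(4,-4)=1 g(4,-2)=4 g(4,0)=6 g(4,2)=4 g(4,4)=1
t=5: g(5,-5)=1 g(5,-3)=5 g(5,-1)=10 g(5,1)=10 g(5,3)=5
t=6: g(6,-6)=1 g(6,-4)=6 g(6,-2)=15 g(6,0)=20 g(6,2)=15 g(6,4)=5
t=7: g(7,-7)=1 g(7,-5)=7 g(7,-3)=21 g(7,-1)=35 g(7,1)=35 g(7,3)=20
t=8: g(8,-8)=1 g(8,-6)=8 g(8,-4)=28 g(8,-2)=56 g(8,0)=70 g(8,2)=55 g(8,4)=20
t=9: g(9,-9)=1 g(9,-7)=9 g(9,-5)=36 g(9,-3)=84 g(9,-1)=126 g(9,1)=125 g(9,3)=75
t=10: g(10,-10)=1 g(10,-8)=10 g(10,-6)=45 g(10,-4)=120 g(10,-2)=210 g(10,0)=251 g(10,2)=200 g(10,4)=75
t=11: g(11,-11)=1 g(11,-9)=11 g(11,-7)=55 g(11,-5)=165 g(11,-3)=330 g(11,-1)=461 g(11,1)=451 g(11,3)=275
t=12: g(12,-12)=1 g(12,-10)=12 g(12,-8)=66 g(12,-6)=220 g(12,-4)=495 g(12,-2)=791 g(12,0)=912 g(12,2)=726 g(12,4)=275
t=13: g(13,-13)=1 g(13,-11)=13 g(13,-9)=78 g(13,-7)=286 g(13,-5)=715 g(13,-3)=1286 g(13,-1)=1703 g(13,1)=1638 g(13,3)=1001
t=14: g(14,-14)=1 g(14,-12)=14 g(14,-10)=91 g(14,-8)=364 g(14,-6)=1001 g(14,-4)=2001 g(14,-2)=2989 g(14,0)=3341 g(14,2)=2639 g(14,4)=1001
t=15: g(15,-15)=1 g(15,-13)=15 g(15,-11)=105 g(15,-9)=455 g(15,-7)=1365 g(15,-5)=3002 g(15,-3)=4990 g(15,-1)=6330 g(15,1)=5980 g(15,3)=3640
t=16: g(16,-16)=1 g(16,-14)=16 g(16,-12)=120 g(16,-10)=560 g(16,-8)=1820 g(16,-6)=4367 g(16,-4)=7992 g(16,-2)=11320 g(16,0)=12310 g(16,2)=9620 g(16,4)=3640
t=17: g(17,-17)=1 g(17,-15)=17 g(17,-13)=136 g(17,-11)=680 g(17,-9)=2380 g(17,-7)=6187 g(17,-5)=12359 g(17,-3)=19312 g(17,-1)=23630 g(17,1)=21930 g(17,3)=13260
t=18: g(18,-18)=1 g(18,-16)=18 g(18,-14)=153 g(18,-12)=816 g(18,-10)=3060 g(18,-8)=8567 g(18,-6)=18546 g(18,-4)=31671 g(18,-2)=42942 g(18,0)=45560 g(18,2)=35190 g(18,4)=13260
t=19: g(19,-19)=1 g(19,-17)=19 g(19,-15)=171 g(19,-13)=969 g(19,-11)=3876 g(19,-9)=11627 g(19,-7)=27113 g(19,-5)=50217 g(19,-3)=74613 g(19,-1)=88502 g(19,1)=80750 g(19,3)=48450
t=20: g(20,-20)=1 g(20,-18)=20 g(20,-16)=190 g(20,-14)=1140 g(20,-12)=4845 g(20,-10)=15503 g(20,-8)=38740 g(20,-6)=77330 g(20,-4)=124830 g(20,-2)=163115 g(20,0)=169252 g(20,2)=129200 g(20,4)=48450
t=21: g(21,-21)=1 g(21,-19)=21 g(21,-17)=210 g(21,-15)=1330 g(21,-13)=5985 g(21,-11)=20348 g(21,-9)=54243 g(21,-7)=116070 g(21,-5)=202160 g(21,-3)=287945 g(21,-1)=332367 g(21,1)=298452 g(21,3)=177650
t=22: g(22,-22)=1 g(22,-20)=22 g(22,-18)=231 g(22,-16)=1540 g(22,-14)=7315 g(22,-12)=26333 g(22,-10)=74591 g(22,-8)=170313 g(22,-6)=318230 g(22,-4)=490105 g(22,-2)=620312 g(22,0)=630819 g(22,2)=476102 g(22,4)=177650
t=23: g(23,-23)=1 g(23,-21)=23 g(23,-19)=253 g(23,-17)=1771 g(23,-15)=8855 g(23,-13)=33648 g(23,-11)=100924 g(23,-9)=244904 g(23,-7)=488543 g(23,-5)=808335 g(23,-3)=1110417 g(23,-1)=1251131 g(23,1)=1106921 g(23,3)=653752
t=24: g(24,-24)=1 g(24,-22)=24 g(24,-20)=276 g(24,-18)=2024 g(24,-16)=10626 g(24,-14)=42503 g(24,-12)=134572 g(24,-10)=345828 g(24,-8)=733447 g(24,-6)=1296878 g(24,-4)=1918752 g(24,-2)=2361548 g(24,0)=2358052 g(24,2)=1760673 g(24,4)=653752
t=25: g(25,-25)=1 g(25,-23)=25 g(25,-21)=300 g(25,-19)=2300 g(25,-17)=12650 g(25,-15)=53129 g(25,-13)=177075 g(25,-11)=480400 g(25,-9)=1079275 g(25,-7)=2030325 g(25,-5)=3215630 g(25,-3)=4280300 g(25,-1)=4719600 g(25,1)=4118725 g(25,3)=2414425
t=26: g(26,-26)=1 g(26,-24)=26 g(26,-22)=325 g(26,-20)=2600 g(26,-18)=14950 g(26,-16)=65779 g(26,-14)=230204 g(26,-12)=657475 g(26,-10)=1559675 g(26,-8)=3109600 g(26,-6)=5245955 g(26,-4)=7495930 g(26,-2)=8999900 g(26,0)=8838325 g(26,2)=6533150 g(26,4)=2414425
t=27: g(27,-27)=1 g(27,-25)=27 g(27,-23)=351 g(27,-21)=2925 g(27,-19)=17550 g(27,-17)=80729 g(27,-15)=295983 g(27,-13)=887679 g(27,-11)=2217150 g(27,-9)=4669275 g(27,-7)=8355555 g(27,-5)=12741885 g(27,-3)=16495830 g(27,-1)=17838225 g(27,1)=15371475 g(27,3)=8947575
t=28: g(28,-28)=1 g(28,-26)=28 g(28,-24)=378 g(28,-22)=3276 g(28,-20)=20475 g(28,-18)=98279 g(28,-16)=376712 g(28,-14)=1183662 g(28,-12)=3104829 g(28,-10)=6886425 g(28,-8)=13024830 g(28,-6)=21097440 g(28,-4)=29237715 g(28,-2)=34334055 g(28,0)=33209700 g(28,2)=24319050 g(28,4)=8947575
t=29: g(29,-29)=1 g(29,-27)=29 g(29,-25)=406 g(29,-23)=3654 g(29,-21)=23751 g(29,-19)=118754 g(29,-17)=474991 g(29,-15)=1560374 g(29,-13)=4288491 g(29,-11)=9991254 g(29,-9)=19911255 g(29,-7)=34122270 g(29,-5)=50335155 g(29,-3)=63571770 g(29,-1)=67543755 g(29,1)=57528750 g(29,3)=33266625
Paths never hitting 5: Σ_s g(29,s) = 342741285
Paths hitting 5: 2^29 - 342741285 = 194129627
P = 194129627/536870912 = 194129627/536870912

Answer: 194129627/536870912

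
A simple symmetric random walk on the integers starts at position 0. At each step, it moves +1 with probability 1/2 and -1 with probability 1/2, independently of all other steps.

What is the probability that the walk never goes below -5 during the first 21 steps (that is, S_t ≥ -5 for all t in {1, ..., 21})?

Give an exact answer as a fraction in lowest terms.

Answer: 106267/131072

Derivation:
Let f(t,s) = #length-t paths at position s with S_1..S_t all ≥ -5.
f(t,s) = f(t-1,s-1) + f(t-1,s+1) for s ≥ -5; f(t,s) = 0 for s < -5.
t=0: f(0,0)=1
t=1: f(1,-1)=1 f(1,1)=1
t=2: f(2,-2)=1 f(2,0)=2 f(2,2)=1
t=3: f(3,-3)=1 f(3,-1)=3 f(3,1)=3 f(3,3)=1
t=4: f(4,-4)=1 f(4,-2)=4 f(4,0)=6 f(4,2)=4 f(4,4)=1
t=5: f(5,-5)=1 f(5,-3)=5 f(5,-1)=10 f(5,1)=10 f(5,3)=5 f(5,5)=1
t=6: f(6,-4)=6 f(6,-2)=15 f(6,0)=20 f(6,2)=15 f(6,4)=6 f(6,6)=1
t=7: f(7,-5)=6 f(7,-3)=21 f(7,-1)=35 f(7,1)=35 f(7,3)=21 f(7,5)=7 f(7,7)=1
t=8: f(8,-4)=27 f(8,-2)=56 f(8,0)=70 f(8,2)=56 f(8,4)=28 f(8,6)=8 f(8,8)=1
t=9: f(9,-5)=27 f(9,-3)=83 f(9,-1)=126 f(9,1)=126 f(9,3)=84 f(9,5)=36 f(9,7)=9 f(9,9)=1
t=10: f(10,-4)=110 f(10,-2)=209 f(10,0)=252 f(10,2)=210 f(10,4)=120 f(10,6)=45 f(10,8)=10 f(10,10)=1
t=11: f(11,-5)=110 f(11,-3)=319 f(11,-1)=461 f(11,1)=462 f(11,3)=330 f(11,5)=165 f(11,7)=55 f(11,9)=11 f(11,11)=1
t=12: f(12,-4)=429 f(12,-2)=780 f(12,0)=923 f(12,2)=792 f(12,4)=495 f(12,6)=220 f(12,8)=66 f(12,10)=12 f(12,12)=1
t=13: f(13,-5)=429 f(13,-3)=1209 f(13,-1)=1703 f(13,1)=1715 f(13,3)=1287 f(13,5)=715 f(13,7)=286 f(13,9)=78 f(13,11)=13 f(13,13)=1
t=14: f(14,-4)=1638 f(14,-2)=2912 f(14,0)=3418 f(14,2)=3002 f(14,4)=2002 f(14,6)=1001 f(14,8)=364 f(14,10)=91 f(14,12)=14 f(14,14)=1
t=15: f(15,-5)=1638 f(15,-3)=4550 f(15,-1)=6330 f(15,1)=6420 f(15,3)=5004 f(15,5)=3003 f(15,7)=1365 f(15,9)=455 f(15,11)=105 f(15,13)=15 f(15,15)=1
t=16: f(16,-4)=6188 f(16,-2)=10880 f(16,0)=12750 f(16,2)=11424 f(16,4)=8007 f(16,6)=4368 f(16,8)=1820 f(16,10)=560 f(16,12)=120 f(16,14)=16 f(16,16)=1
t=17: f(17,-5)=6188 f(17,-3)=17068 f(17,-1)=23630 f(17,1)=24174 f(17,3)=19431 f(17,5)=12375 f(17,7)=6188 f(17,9)=2380 f(17,11)=680 f(17,13)=136 f(17,15)=17 f(17,17)=1
t=18: f(18,-4)=23256 f(18,-2)=40698 f(18,0)=47804 f(18,2)=43605 f(18,4)=31806 f(18,6)=18563 f(18,8)=8568 f(18,10)=3060 f(18,12)=816 f(18,14)=153 f(18,16)=18 f(18,18)=1
t=19: f(19,-5)=23256 f(19,-3)=63954 f(19,-1)=88502 f(19,1)=91409 f(19,3)=75411 f(19,5)=50369 f(19,7)=27131 f(19,9)=11628 f(19,11)=3876 f(19,13)=969 f(19,15)=171 f(19,17)=19 f(19,19)=1
t=20: f(20,-4)=87210 f(20,-2)=152456 f(20,0)=179911 f(20,2)=166820 f(20,4)=125780 f(20,6)=77500 f(20,8)=38759 f(20,10)=15504 f(20,12)=4845 f(20,14)=1140 f(20,16)=190 f(20,18)=20 f(20,20)=1
t=21: f(21,-5)=87210 f(21,-3)=239666 f(21,-1)=332367 f(21,1)=346731 f(21,3)=292600 f(21,5)=203280 f(21,7)=116259 f(21,9)=54263 f(21,11)=20349 f(21,13)=5985 f(21,15)=1330 f(21,17)=210 f(21,19)=21 f(21,21)=1
Σ_s f(21,s) = 1700272
P = 1700272/2097152 = 106267/131072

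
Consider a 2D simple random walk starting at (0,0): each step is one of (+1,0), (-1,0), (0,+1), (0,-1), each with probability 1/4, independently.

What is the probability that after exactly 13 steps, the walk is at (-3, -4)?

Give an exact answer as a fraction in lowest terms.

Answer: 61347/8388608

Derivation:
Let h be the number of horizontal steps (so 13-h are vertical). To end at (-3,-4) need (h-3)/2 right-steps and ((13-h)-4)/2 up-steps.
Sum over h with 3 ≤ h ≤ 9, h ≡ 1 (mod 2), 13-h ≡ 0 (mod 2):
h=3: C(13,3)·C(3,0)·C(10,3) = 286·1·120 = 34320
h=5: C(13,5)·C(5,1)·C(8,2) = 1287·5·28 = 180180
h=7: C(13,7)·C(7,2)·C(6,1) = 1716·21·6 = 216216
h=9: C(13,9)·C(9,3)·C(4,0) = 715·84·1 = 60060
Total favorable: 490776
Total paths: 4^13 = 67108864
P = 490776/67108864 = 61347/8388608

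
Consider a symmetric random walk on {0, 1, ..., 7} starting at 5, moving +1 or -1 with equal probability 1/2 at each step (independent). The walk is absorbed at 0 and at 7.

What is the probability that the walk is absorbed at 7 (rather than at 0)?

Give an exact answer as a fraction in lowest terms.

Answer: 5/7

Derivation:
Symmetric walk (p = 1/2): the harmonic-function argument gives P(hit 7 before 0 | start at 5) = a/N.
P = 5/7 = 5/7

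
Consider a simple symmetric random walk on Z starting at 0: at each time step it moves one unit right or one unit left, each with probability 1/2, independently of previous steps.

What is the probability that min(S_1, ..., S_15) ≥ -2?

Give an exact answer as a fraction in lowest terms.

Let f(t,s) = #length-t paths at position s with S_1..S_t all ≥ -2.
f(t,s) = f(t-1,s-1) + f(t-1,s+1) for s ≥ -2; f(t,s) = 0 for s < -2.
t=0: f(0,0)=1
t=1: f(1,-1)=1 f(1,1)=1
t=2: f(2,-2)=1 f(2,0)=2 f(2,2)=1
t=3: f(3,-1)=3 f(3,1)=3 f(3,3)=1
t=4: f(4,-2)=3 f(4,0)=6 f(4,2)=4 f(4,4)=1
t=5: f(5,-1)=9 f(5,1)=10 f(5,3)=5 f(5,5)=1
t=6: f(6,-2)=9 f(6,0)=19 f(6,2)=15 f(6,4)=6 f(6,6)=1
t=7: f(7,-1)=28 f(7,1)=34 f(7,3)=21 f(7,5)=7 f(7,7)=1
t=8: f(8,-2)=28 f(8,0)=62 f(8,2)=55 f(8,4)=28 f(8,6)=8 f(8,8)=1
t=9: f(9,-1)=90 f(9,1)=117 f(9,3)=83 f(9,5)=36 f(9,7)=9 f(9,9)=1
t=10: f(10,-2)=90 f(10,0)=207 f(10,2)=200 f(10,4)=119 f(10,6)=45 f(10,8)=10 f(10,10)=1
t=11: f(11,-1)=297 f(11,1)=407 f(11,3)=319 f(11,5)=164 f(11,7)=55 f(11,9)=11 f(11,11)=1
t=12: f(12,-2)=297 f(12,0)=704 f(12,2)=726 f(12,4)=483 f(12,6)=219 f(12,8)=66 f(12,10)=12 f(12,12)=1
t=13: f(13,-1)=1001 f(13,1)=1430 f(13,3)=1209 f(13,5)=702 f(13,7)=285 f(13,9)=78 f(13,11)=13 f(13,13)=1
t=14: f(14,-2)=1001 f(14,0)=2431 f(14,2)=2639 f(14,4)=1911 f(14,6)=987 f(14,8)=363 f(14,10)=91 f(14,12)=14 f(14,14)=1
t=15: f(15,-1)=3432 f(15,1)=5070 f(15,3)=4550 f(15,5)=2898 f(15,7)=1350 f(15,9)=454 f(15,11)=105 f(15,13)=15 f(15,15)=1
Σ_s f(15,s) = 17875
P = 17875/32768 = 17875/32768

Answer: 17875/32768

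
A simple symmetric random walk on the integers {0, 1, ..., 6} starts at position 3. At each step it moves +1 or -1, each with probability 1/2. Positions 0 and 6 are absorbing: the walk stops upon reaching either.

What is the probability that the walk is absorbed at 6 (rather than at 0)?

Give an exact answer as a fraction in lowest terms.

Symmetric walk (p = 1/2): the harmonic-function argument gives P(hit 6 before 0 | start at 3) = a/N.
P = 3/6 = 1/2

Answer: 1/2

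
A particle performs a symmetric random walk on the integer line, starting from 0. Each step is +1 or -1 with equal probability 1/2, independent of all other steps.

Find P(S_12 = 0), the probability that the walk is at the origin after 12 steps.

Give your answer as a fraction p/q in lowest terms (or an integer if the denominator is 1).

Answer: 231/1024

Derivation:
To return to 0 after 12 steps: need exactly 6 steps of +1 and 6 of -1.
Favorable paths: C(12,6) = 924
Total paths: 2^12 = 4096
P = 924/4096 = 231/1024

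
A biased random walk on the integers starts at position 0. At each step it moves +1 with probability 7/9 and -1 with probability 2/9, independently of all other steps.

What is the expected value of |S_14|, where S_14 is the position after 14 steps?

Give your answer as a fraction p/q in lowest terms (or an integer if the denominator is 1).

Answer: 59488072301714/7625597484987

Derivation:
S_14 takes values m ≡ 0 (mod 2) with |m| ≤ 14; P(S_14=m) = C(14,(14+m)/2) · (7/9)^((14+m)/2) · (2/9)^((14-m)/2).
Distribution: P(S=-14)=16384/22876792454961, P(S=-12)=802816/22876792454961, P(S=-10)=18264064/22876792454961, P(S=-8)=255696896/22876792454961, P(S=-6)=2461082624/22876792454961, P(S=-4)=17227578368/22876792454961, P(S=-2)=30148262144/7625597484987, P(S=0)=120593048576/7625597484987, P(S=2)=369316211264/7625597484987, P(S=4)=2585213478848/22876792454961, P(S=6)=4524123587984/22876792454961, P(S=8)=5757975475616/22876792454961, P(S=10)=5038228541164/22876792454961, P(S=12)=2712892291396/22876792454961, P(S=14)=678223072849/22876792454961
E[|S_14|] = Σ_m |m|·P(S_14=m) = 59488072301714/7625597484987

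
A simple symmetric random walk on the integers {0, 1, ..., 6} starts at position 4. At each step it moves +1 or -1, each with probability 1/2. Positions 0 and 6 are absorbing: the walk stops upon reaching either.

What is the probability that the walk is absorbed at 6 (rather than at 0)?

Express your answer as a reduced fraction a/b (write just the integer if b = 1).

Answer: 2/3

Derivation:
Symmetric walk (p = 1/2): the harmonic-function argument gives P(hit 6 before 0 | start at 4) = a/N.
P = 4/6 = 2/3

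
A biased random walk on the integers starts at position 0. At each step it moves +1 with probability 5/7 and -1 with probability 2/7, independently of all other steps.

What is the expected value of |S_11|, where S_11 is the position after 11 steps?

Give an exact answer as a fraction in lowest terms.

S_11 takes values m ≡ 1 (mod 2) with |m| ≤ 11; P(S_11=m) = C(11,(11+m)/2) · (5/7)^((11+m)/2) · (2/7)^((11-m)/2).
Distribution: P(S=-11)=2048/1977326743, P(S=-9)=56320/1977326743, P(S=-7)=704000/1977326743, P(S=-5)=5280000/1977326743, P(S=-3)=26400000/1977326743, P(S=-1)=13200000/282475249, P(S=1)=33000000/282475249, P(S=3)=412500000/1977326743, P(S=5)=515625000/1977326743, P(S=7)=429687500/1977326743, P(S=9)=214843750/1977326743, P(S=11)=48828125/1977326743
E[|S_11|] = Σ_m |m|·P(S_11=m) = 198542817/40353607

Answer: 198542817/40353607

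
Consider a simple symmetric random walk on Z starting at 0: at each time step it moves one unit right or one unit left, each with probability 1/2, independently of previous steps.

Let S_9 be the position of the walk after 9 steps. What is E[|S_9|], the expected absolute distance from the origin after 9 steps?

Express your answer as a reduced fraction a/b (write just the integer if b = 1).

S_9 takes values m ≡ 1 (mod 2) with |m| ≤ 9; P(S_9=m) = C(9,(9+m)/2)/2^9.
Total paths: 2^9 = 512
Distribution: P(S=-9)=1/512, P(S=-7)=9/512, P(S=-5)=36/512, P(S=-3)=84/512, P(S=-1)=126/512, P(S=1)=126/512, P(S=3)=84/512, P(S=5)=36/512, P(S=7)=9/512, P(S=9)=1/512
E[|S_9|] = Σ_m |m|·P(S_9=m) = 1260/512 = 315/128

Answer: 315/128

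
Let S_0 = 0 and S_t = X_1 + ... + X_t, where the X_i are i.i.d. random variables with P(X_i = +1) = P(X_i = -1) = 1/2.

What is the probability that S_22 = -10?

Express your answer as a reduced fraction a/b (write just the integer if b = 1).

Answer: 74613/4194304

Derivation:
To reach position -10 after 22 steps: need 6 steps of +1 and 16 of -1.
Favorable paths: C(22,6) = 74613
Total paths: 2^22 = 4194304
P = 74613/4194304 = 74613/4194304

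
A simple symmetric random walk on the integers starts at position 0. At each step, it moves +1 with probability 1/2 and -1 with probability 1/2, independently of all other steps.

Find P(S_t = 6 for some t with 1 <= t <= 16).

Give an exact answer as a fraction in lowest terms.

Answer: 4701/32768

Derivation:
Count via complement. Let g(t,s) = #length-t paths at position s with S_1..S_t all ≠ 6.
g(t,s) = g(t-1,s-1) + g(t-1,s+1) for s ≠ 6; g(t,6) = 0.
t=0: g(0,0)=1
t=1: g(1,-1)=1 g(1,1)=1
t=2: g(2,-2)=1 g(2,0)=2 g(2,2)=1
t=3: g(3,-3)=1 g(3,-1)=3 g(3,1)=3 g(3,3)=1
t=4: g(4,-4)=1 g(4,-2)=4 g(4,0)=6 g(4,2)=4 g(4,4)=1
t=5: g(5,-5)=1 g(5,-3)=5 g(5,-1)=10 g(5,1)=10 g(5,3)=5 g(5,5)=1
t=6: g(6,-6)=1 g(6,-4)=6 g(6,-2)=15 g(6,0)=20 g(6,2)=15 g(6,4)=6
t=7: g(7,-7)=1 g(7,-5)=7 g(7,-3)=21 g(7,-1)=35 g(7,1)=35 g(7,3)=21 g(7,5)=6
t=8: g(8,-8)=1 g(8,-6)=8 g(8,-4)=28 g(8,-2)=56 g(8,0)=70 g(8,2)=56 g(8,4)=27
t=9: g(9,-9)=1 g(9,-7)=9 g(9,-5)=36 g(9,-3)=84 g(9,-1)=126 g(9,1)=126 g(9,3)=83 g(9,5)=27
t=10: g(10,-10)=1 g(10,-8)=10 g(10,-6)=45 g(10,-4)=120 g(10,-2)=210 g(10,0)=252 g(10,2)=209 g(10,4)=110
t=11: g(11,-11)=1 g(11,-9)=11 g(11,-7)=55 g(11,-5)=165 g(11,-3)=330 g(11,-1)=462 g(11,1)=461 g(11,3)=319 g(11,5)=110
t=12: g(12,-12)=1 g(12,-10)=12 g(12,-8)=66 g(12,-6)=220 g(12,-4)=495 g(12,-2)=792 g(12,0)=923 g(12,2)=780 g(12,4)=429
t=13: g(13,-13)=1 g(13,-11)=13 g(13,-9)=78 g(13,-7)=286 g(13,-5)=715 g(13,-3)=1287 g(13,-1)=1715 g(13,1)=1703 g(13,3)=1209 g(13,5)=429
t=14: g(14,-14)=1 g(14,-12)=14 g(14,-10)=91 g(14,-8)=364 g(14,-6)=1001 g(14,-4)=2002 g(14,-2)=3002 g(14,0)=3418 g(14,2)=2912 g(14,4)=1638
t=15: g(15,-15)=1 g(15,-13)=15 g(15,-11)=105 g(15,-9)=455 g(15,-7)=1365 g(15,-5)=3003 g(15,-3)=5004 g(15,-1)=6420 g(15,1)=6330 g(15,3)=4550 g(15,5)=1638
t=16: g(16,-16)=1 g(16,-14)=16 g(16,-12)=120 g(16,-10)=560 g(16,-8)=1820 g(16,-6)=4368 g(16,-4)=8007 g(16,-2)=11424 g(16,0)=12750 g(16,2)=10880 g(16,4)=6188
Paths never hitting 6: Σ_s g(16,s) = 56134
Paths hitting 6: 2^16 - 56134 = 9402
P = 9402/65536 = 4701/32768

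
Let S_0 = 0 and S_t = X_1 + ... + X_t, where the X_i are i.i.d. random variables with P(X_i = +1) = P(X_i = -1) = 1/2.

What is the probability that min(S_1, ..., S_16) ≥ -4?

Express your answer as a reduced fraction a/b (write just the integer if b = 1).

Answer: 25883/32768

Derivation:
Let f(t,s) = #length-t paths at position s with S_1..S_t all ≥ -4.
f(t,s) = f(t-1,s-1) + f(t-1,s+1) for s ≥ -4; f(t,s) = 0 for s < -4.
t=0: f(0,0)=1
t=1: f(1,-1)=1 f(1,1)=1
t=2: f(2,-2)=1 f(2,0)=2 f(2,2)=1
t=3: f(3,-3)=1 f(3,-1)=3 f(3,1)=3 f(3,3)=1
t=4: f(4,-4)=1 f(4,-2)=4 f(4,0)=6 f(4,2)=4 f(4,4)=1
t=5: f(5,-3)=5 f(5,-1)=10 f(5,1)=10 f(5,3)=5 f(5,5)=1
t=6: f(6,-4)=5 f(6,-2)=15 f(6,0)=20 f(6,2)=15 f(6,4)=6 f(6,6)=1
t=7: f(7,-3)=20 f(7,-1)=35 f(7,1)=35 f(7,3)=21 f(7,5)=7 f(7,7)=1
t=8: f(8,-4)=20 f(8,-2)=55 f(8,0)=70 f(8,2)=56 f(8,4)=28 f(8,6)=8 f(8,8)=1
t=9: f(9,-3)=75 f(9,-1)=125 f(9,1)=126 f(9,3)=84 f(9,5)=36 f(9,7)=9 f(9,9)=1
t=10: f(10,-4)=75 f(10,-2)=200 f(10,0)=251 f(10,2)=210 f(10,4)=120 f(10,6)=45 f(10,8)=10 f(10,10)=1
t=11: f(11,-3)=275 f(11,-1)=451 f(11,1)=461 f(11,3)=330 f(11,5)=165 f(11,7)=55 f(11,9)=11 f(11,11)=1
t=12: f(12,-4)=275 f(12,-2)=726 f(12,0)=912 f(12,2)=791 f(12,4)=495 f(12,6)=220 f(12,8)=66 f(12,10)=12 f(12,12)=1
t=13: f(13,-3)=1001 f(13,-1)=1638 f(13,1)=1703 f(13,3)=1286 f(13,5)=715 f(13,7)=286 f(13,9)=78 f(13,11)=13 f(13,13)=1
t=14: f(14,-4)=1001 f(14,-2)=2639 f(14,0)=3341 f(14,2)=2989 f(14,4)=2001 f(14,6)=1001 f(14,8)=364 f(14,10)=91 f(14,12)=14 f(14,14)=1
t=15: f(15,-3)=3640 f(15,-1)=5980 f(15,1)=6330 f(15,3)=4990 f(15,5)=3002 f(15,7)=1365 f(15,9)=455 f(15,11)=105 f(15,13)=15 f(15,15)=1
t=16: f(16,-4)=3640 f(16,-2)=9620 f(16,0)=12310 f(16,2)=11320 f(16,4)=7992 f(16,6)=4367 f(16,8)=1820 f(16,10)=560 f(16,12)=120 f(16,14)=16 f(16,16)=1
Σ_s f(16,s) = 51766
P = 51766/65536 = 25883/32768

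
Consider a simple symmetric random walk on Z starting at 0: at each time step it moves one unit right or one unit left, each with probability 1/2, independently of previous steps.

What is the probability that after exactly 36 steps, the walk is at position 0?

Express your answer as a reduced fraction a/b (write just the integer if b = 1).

To return to 0 after 36 steps: need exactly 18 steps of +1 and 18 of -1.
Favorable paths: C(36,18) = 9075135300
Total paths: 2^36 = 68719476736
P = 9075135300/68719476736 = 2268783825/17179869184

Answer: 2268783825/17179869184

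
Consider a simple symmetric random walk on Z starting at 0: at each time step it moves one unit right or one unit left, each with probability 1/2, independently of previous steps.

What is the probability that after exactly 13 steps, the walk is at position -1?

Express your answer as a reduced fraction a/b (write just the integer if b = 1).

To reach position -1 after 13 steps: need 6 steps of +1 and 7 of -1.
Favorable paths: C(13,6) = 1716
Total paths: 2^13 = 8192
P = 1716/8192 = 429/2048

Answer: 429/2048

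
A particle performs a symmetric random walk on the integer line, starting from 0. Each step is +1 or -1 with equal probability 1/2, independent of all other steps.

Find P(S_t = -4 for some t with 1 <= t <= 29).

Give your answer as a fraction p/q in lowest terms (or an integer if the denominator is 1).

Answer: 123012781/268435456

Derivation:
Count via complement. Let g(t,s) = #length-t paths at position s with S_1..S_t all ≠ -4.
g(t,s) = g(t-1,s-1) + g(t-1,s+1) for s ≠ -4; g(t,-4) = 0.
t=0: g(0,0)=1
t=1: g(1,-1)=1 g(1,1)=1
t=2: g(2,-2)=1 g(2,0)=2 g(2,2)=1
t=3: g(3,-3)=1 g(3,-1)=3 g(3,1)=3 g(3,3)=1
t=4: g(4,-2)=4 g(4,0)=6 g(4,2)=4 g(4,4)=1
t=5: g(5,-3)=4 g(5,-1)=10 g(5,1)=10 g(5,3)=5 g(5,5)=1
t=6: g(6,-2)=14 g(6,0)=20 g(6,2)=15 g(6,4)=6 g(6,6)=1
t=7: g(7,-3)=14 g(7,-1)=34 g(7,1)=35 g(7,3)=21 g(7,5)=7 g(7,7)=1
t=8: g(8,-2)=48 g(8,0)=69 g(8,2)=56 g(8,4)=28 g(8,6)=8 g(8,8)=1
t=9: g(9,-3)=48 g(9,-1)=117 g(9,1)=125 g(9,3)=84 g(9,5)=36 g(9,7)=9 g(9,9)=1
t=10: g(10,-2)=165 g(10,0)=242 g(10,2)=209 g(10,4)=120 g(10,6)=45 g(10,8)=10 g(10,10)=1
t=11: g(11,-3)=165 g(11,-1)=407 g(11,1)=451 g(11,3)=329 g(11,5)=165 g(11,7)=55 g(11,9)=11 g(11,11)=1
t=12: g(12,-2)=572 g(12,0)=858 g(12,2)=780 g(12,4)=494 g(12,6)=220 g(12,8)=66 g(12,10)=12 g(12,12)=1
t=13: g(13,-3)=572 g(13,-1)=1430 g(13,1)=1638 g(13,3)=1274 g(13,5)=714 g(13,7)=286 g(13,9)=78 g(13,11)=13 g(13,13)=1
t=14: g(14,-2)=2002 g(14,0)=3068 g(14,2)=2912 g(14,4)=1988 g(14,6)=1000 g(14,8)=364 g(14,10)=91 g(14,12)=14 g(14,14)=1
t=15: g(15,-3)=2002 g(15,-1)=5070 g(15,1)=5980 g(15,3)=4900 g(15,5)=2988 g(15,7)=1364 g(15,9)=455 g(15,11)=105 g(15,13)=15 g(15,15)=1
t=16: g(16,-2)=7072 g(16,0)=11050 g(16,2)=10880 g(16,4)=7888 g(16,6)=4352 g(16,8)=1819 g(16,10)=560 g(16,12)=120 g(16,14)=16 g(16,16)=1
t=17: g(17,-3)=7072 g(17,-1)=18122 g(17,1)=21930 g(17,3)=18768 g(17,5)=12240 g(17,7)=6171 g(17,9)=2379 g(17,11)=680 g(17,13)=136 g(17,15)=17 g(17,17)=1
t=18: g(18,-2)=25194 g(18,0)=40052 g(18,2)=40698 g(18,4)=31008 g(18,6)=18411 g(18,8)=8550 g(18,10)=3059 g(18,12)=816 g(18,14)=153 g(18,16)=18 g(18,18)=1
t=19: g(19,-3)=25194 g(19,-1)=65246 g(19,1)=80750 g(19,3)=71706 g(19,5)=49419 g(19,7)=26961 g(19,9)=11609 g(19,11)=3875 g(19,13)=969 g(19,15)=171 g(19,17)=19 g(19,19)=1
t=20: g(20,-2)=90440 g(20,0)=145996 g(20,2)=152456 g(20,4)=121125 g(20,6)=76380 g(20,8)=38570 g(20,10)=15484 g(20,12)=4844 g(20,14)=1140 g(20,16)=190 g(20,18)=20 g(20,20)=1
t=21: g(21,-3)=90440 g(21,-1)=236436 g(21,1)=298452 g(21,3)=273581 g(21,5)=197505 g(21,7)=114950 g(21,9)=54054 g(21,11)=20328 g(21,13)=5984 g(21,15)=1330 g(21,17)=210 g(21,19)=21 g(21,21)=1
t=22: g(22,-2)=326876 g(22,0)=534888 g(22,2)=572033 g(22,4)=471086 g(22,6)=312455 g(22,8)=169004 g(22,10)=74382 g(22,12)=26312 g(22,14)=7314 g(22,16)=1540 g(22,18)=231 g(22,20)=22 g(22,22)=1
t=23: g(23,-3)=326876 g(23,-1)=861764 g(23,1)=1106921 g(23,3)=1043119 g(23,5)=783541 g(23,7)=481459 g(23,9)=243386 g(23,11)=100694 g(23,13)=33626 g(23,15)=8854 g(23,17)=1771 g(23,19)=253 g(23,21)=23 g(23,23)=1
t=24: g(24,-2)=1188640 g(24,0)=1968685 g(24,2)=2150040 g(24,4)=1826660 g(24,6)=1265000 g(24,8)=724845 g(24,10)=344080 g(24,12)=134320 g(24,14)=42480 g(24,16)=10625 g(24,18)=2024 g(24,20)=276 g(24,22)=24 g(24,24)=1
t=25: g(25,-3)=1188640 g(25,-1)=3157325 g(25,1)=4118725 g(25,3)=3976700 g(25,5)=3091660 g(25,7)=1989845 g(25,9)=1068925 g(25,11)=478400 g(25,13)=176800 g(25,15)=53105 g(25,17)=12649 g(25,19)=2300 g(25,21)=300 g(25,23)=25 g(25,25)=1
t=26: g(26,-2)=4345965 g(26,0)=7276050 g(26,2)=8095425 g(26,4)=7068360 g(26,6)=5081505 g(26,8)=3058770 g(26,10)=1547325 g(26,12)=655200 g(26,14)=229905 g(26,16)=65754 g(26,18)=14949 g(26,20)=2600 g(26,22)=325 g(26,24)=26 g(26,26)=1
t=27: g(27,-3)=4345965 g(27,-1)=11622015 g(27,1)=15371475 g(27,3)=15163785 g(27,5)=12149865 g(27,7)=8140275 g(27,9)=4606095 g(27,11)=2202525 g(27,13)=885105 g(27,15)=295659 g(27,17)=80703 g(27,19)=17549 g(27,21)=2925 g(27,23)=351 g(27,25)=27 g(27,27)=1
t=28: g(28,-2)=15967980 g(28,0)=26993490 g(28,2)=30535260 g(28,4)=27313650 g(28,6)=20290140 g(28,8)=12746370 g(28,10)=6808620 g(28,12)=3087630 g(28,14)=1180764 g(28,16)=376362 g(28,18)=98252 g(28,20)=20474 g(28,22)=3276 g(28,24)=378 g(28,26)=28 g(28,28)=1
t=29: g(29,-3)=15967980 g(29,-1)=42961470 g(29,1)=57528750 g(29,3)=57848910 g(29,5)=47603790 g(29,7)=33036510 g(29,9)=19554990 g(29,11)=9896250 g(29,13)=4268394 g(29,15)=1557126 g(29,17)=474614 g(29,19)=118726 g(29,21)=23750 g(29,23)=3654 g(29,25)=406 g(29,27)=29 g(29,29)=1
Paths never hitting -4: Σ_s g(29,s) = 290845350
Paths hitting -4: 2^29 - 290845350 = 246025562
P = 246025562/536870912 = 123012781/268435456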